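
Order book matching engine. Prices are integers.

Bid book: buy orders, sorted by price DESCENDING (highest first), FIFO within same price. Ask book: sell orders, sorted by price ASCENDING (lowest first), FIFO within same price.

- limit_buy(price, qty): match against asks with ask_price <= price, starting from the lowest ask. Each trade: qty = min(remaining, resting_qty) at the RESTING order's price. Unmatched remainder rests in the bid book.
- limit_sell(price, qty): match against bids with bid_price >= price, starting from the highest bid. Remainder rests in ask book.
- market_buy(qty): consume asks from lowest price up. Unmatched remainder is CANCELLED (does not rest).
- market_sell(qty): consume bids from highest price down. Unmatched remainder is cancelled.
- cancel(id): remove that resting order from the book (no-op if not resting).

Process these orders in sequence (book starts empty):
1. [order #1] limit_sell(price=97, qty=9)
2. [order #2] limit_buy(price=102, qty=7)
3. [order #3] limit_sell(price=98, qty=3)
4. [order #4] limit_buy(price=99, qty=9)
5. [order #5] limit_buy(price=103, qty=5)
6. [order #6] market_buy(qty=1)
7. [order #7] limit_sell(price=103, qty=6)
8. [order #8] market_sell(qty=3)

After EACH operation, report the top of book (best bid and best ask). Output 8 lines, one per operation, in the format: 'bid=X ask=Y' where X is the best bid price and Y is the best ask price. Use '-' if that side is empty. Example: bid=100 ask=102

After op 1 [order #1] limit_sell(price=97, qty=9): fills=none; bids=[-] asks=[#1:9@97]
After op 2 [order #2] limit_buy(price=102, qty=7): fills=#2x#1:7@97; bids=[-] asks=[#1:2@97]
After op 3 [order #3] limit_sell(price=98, qty=3): fills=none; bids=[-] asks=[#1:2@97 #3:3@98]
After op 4 [order #4] limit_buy(price=99, qty=9): fills=#4x#1:2@97 #4x#3:3@98; bids=[#4:4@99] asks=[-]
After op 5 [order #5] limit_buy(price=103, qty=5): fills=none; bids=[#5:5@103 #4:4@99] asks=[-]
After op 6 [order #6] market_buy(qty=1): fills=none; bids=[#5:5@103 #4:4@99] asks=[-]
After op 7 [order #7] limit_sell(price=103, qty=6): fills=#5x#7:5@103; bids=[#4:4@99] asks=[#7:1@103]
After op 8 [order #8] market_sell(qty=3): fills=#4x#8:3@99; bids=[#4:1@99] asks=[#7:1@103]

Answer: bid=- ask=97
bid=- ask=97
bid=- ask=97
bid=99 ask=-
bid=103 ask=-
bid=103 ask=-
bid=99 ask=103
bid=99 ask=103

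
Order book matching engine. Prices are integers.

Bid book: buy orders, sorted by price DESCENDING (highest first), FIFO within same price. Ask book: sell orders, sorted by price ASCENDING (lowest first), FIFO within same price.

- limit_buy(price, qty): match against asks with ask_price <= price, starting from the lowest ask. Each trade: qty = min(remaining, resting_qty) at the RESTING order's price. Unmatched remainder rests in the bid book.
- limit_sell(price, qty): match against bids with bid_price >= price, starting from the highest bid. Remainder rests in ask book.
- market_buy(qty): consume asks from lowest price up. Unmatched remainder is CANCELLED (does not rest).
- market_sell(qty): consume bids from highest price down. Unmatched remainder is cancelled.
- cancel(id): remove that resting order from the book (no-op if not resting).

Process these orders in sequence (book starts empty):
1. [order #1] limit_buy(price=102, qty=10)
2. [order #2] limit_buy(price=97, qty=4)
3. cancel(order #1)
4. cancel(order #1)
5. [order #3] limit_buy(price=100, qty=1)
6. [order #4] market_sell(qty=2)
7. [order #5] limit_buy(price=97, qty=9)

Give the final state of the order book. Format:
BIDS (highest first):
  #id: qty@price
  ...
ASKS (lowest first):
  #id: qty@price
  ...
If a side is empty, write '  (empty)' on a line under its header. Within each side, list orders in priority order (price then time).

After op 1 [order #1] limit_buy(price=102, qty=10): fills=none; bids=[#1:10@102] asks=[-]
After op 2 [order #2] limit_buy(price=97, qty=4): fills=none; bids=[#1:10@102 #2:4@97] asks=[-]
After op 3 cancel(order #1): fills=none; bids=[#2:4@97] asks=[-]
After op 4 cancel(order #1): fills=none; bids=[#2:4@97] asks=[-]
After op 5 [order #3] limit_buy(price=100, qty=1): fills=none; bids=[#3:1@100 #2:4@97] asks=[-]
After op 6 [order #4] market_sell(qty=2): fills=#3x#4:1@100 #2x#4:1@97; bids=[#2:3@97] asks=[-]
After op 7 [order #5] limit_buy(price=97, qty=9): fills=none; bids=[#2:3@97 #5:9@97] asks=[-]

Answer: BIDS (highest first):
  #2: 3@97
  #5: 9@97
ASKS (lowest first):
  (empty)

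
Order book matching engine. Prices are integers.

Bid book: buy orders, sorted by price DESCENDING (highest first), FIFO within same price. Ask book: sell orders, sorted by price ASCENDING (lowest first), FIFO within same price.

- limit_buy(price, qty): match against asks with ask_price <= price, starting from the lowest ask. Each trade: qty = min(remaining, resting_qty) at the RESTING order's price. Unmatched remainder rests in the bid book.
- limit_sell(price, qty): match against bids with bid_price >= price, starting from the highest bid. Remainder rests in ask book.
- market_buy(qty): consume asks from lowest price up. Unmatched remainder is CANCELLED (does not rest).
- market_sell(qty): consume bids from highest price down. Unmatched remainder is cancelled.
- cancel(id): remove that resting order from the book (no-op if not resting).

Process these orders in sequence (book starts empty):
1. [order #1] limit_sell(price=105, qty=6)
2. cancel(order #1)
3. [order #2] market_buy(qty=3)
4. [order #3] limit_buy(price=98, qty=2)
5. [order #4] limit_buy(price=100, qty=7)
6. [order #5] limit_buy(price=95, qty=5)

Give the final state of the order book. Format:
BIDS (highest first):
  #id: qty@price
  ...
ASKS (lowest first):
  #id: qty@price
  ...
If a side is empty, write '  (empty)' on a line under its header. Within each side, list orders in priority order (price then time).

After op 1 [order #1] limit_sell(price=105, qty=6): fills=none; bids=[-] asks=[#1:6@105]
After op 2 cancel(order #1): fills=none; bids=[-] asks=[-]
After op 3 [order #2] market_buy(qty=3): fills=none; bids=[-] asks=[-]
After op 4 [order #3] limit_buy(price=98, qty=2): fills=none; bids=[#3:2@98] asks=[-]
After op 5 [order #4] limit_buy(price=100, qty=7): fills=none; bids=[#4:7@100 #3:2@98] asks=[-]
After op 6 [order #5] limit_buy(price=95, qty=5): fills=none; bids=[#4:7@100 #3:2@98 #5:5@95] asks=[-]

Answer: BIDS (highest first):
  #4: 7@100
  #3: 2@98
  #5: 5@95
ASKS (lowest first):
  (empty)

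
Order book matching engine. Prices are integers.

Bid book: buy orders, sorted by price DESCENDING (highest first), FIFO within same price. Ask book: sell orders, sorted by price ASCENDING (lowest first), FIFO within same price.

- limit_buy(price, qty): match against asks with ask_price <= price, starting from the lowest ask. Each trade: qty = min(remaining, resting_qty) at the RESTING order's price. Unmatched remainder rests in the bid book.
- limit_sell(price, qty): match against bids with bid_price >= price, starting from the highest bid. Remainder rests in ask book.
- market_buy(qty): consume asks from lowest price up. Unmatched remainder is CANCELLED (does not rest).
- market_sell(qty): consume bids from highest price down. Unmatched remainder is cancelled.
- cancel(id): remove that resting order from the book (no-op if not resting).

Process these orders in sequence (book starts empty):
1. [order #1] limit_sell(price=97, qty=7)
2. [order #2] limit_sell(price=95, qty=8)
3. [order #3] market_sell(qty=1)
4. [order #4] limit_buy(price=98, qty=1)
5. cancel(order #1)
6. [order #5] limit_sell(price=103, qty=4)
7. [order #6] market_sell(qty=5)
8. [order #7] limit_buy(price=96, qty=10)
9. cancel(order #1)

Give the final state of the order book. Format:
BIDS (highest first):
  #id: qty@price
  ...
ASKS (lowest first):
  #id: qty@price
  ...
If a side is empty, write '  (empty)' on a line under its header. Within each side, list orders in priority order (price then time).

After op 1 [order #1] limit_sell(price=97, qty=7): fills=none; bids=[-] asks=[#1:7@97]
After op 2 [order #2] limit_sell(price=95, qty=8): fills=none; bids=[-] asks=[#2:8@95 #1:7@97]
After op 3 [order #3] market_sell(qty=1): fills=none; bids=[-] asks=[#2:8@95 #1:7@97]
After op 4 [order #4] limit_buy(price=98, qty=1): fills=#4x#2:1@95; bids=[-] asks=[#2:7@95 #1:7@97]
After op 5 cancel(order #1): fills=none; bids=[-] asks=[#2:7@95]
After op 6 [order #5] limit_sell(price=103, qty=4): fills=none; bids=[-] asks=[#2:7@95 #5:4@103]
After op 7 [order #6] market_sell(qty=5): fills=none; bids=[-] asks=[#2:7@95 #5:4@103]
After op 8 [order #7] limit_buy(price=96, qty=10): fills=#7x#2:7@95; bids=[#7:3@96] asks=[#5:4@103]
After op 9 cancel(order #1): fills=none; bids=[#7:3@96] asks=[#5:4@103]

Answer: BIDS (highest first):
  #7: 3@96
ASKS (lowest first):
  #5: 4@103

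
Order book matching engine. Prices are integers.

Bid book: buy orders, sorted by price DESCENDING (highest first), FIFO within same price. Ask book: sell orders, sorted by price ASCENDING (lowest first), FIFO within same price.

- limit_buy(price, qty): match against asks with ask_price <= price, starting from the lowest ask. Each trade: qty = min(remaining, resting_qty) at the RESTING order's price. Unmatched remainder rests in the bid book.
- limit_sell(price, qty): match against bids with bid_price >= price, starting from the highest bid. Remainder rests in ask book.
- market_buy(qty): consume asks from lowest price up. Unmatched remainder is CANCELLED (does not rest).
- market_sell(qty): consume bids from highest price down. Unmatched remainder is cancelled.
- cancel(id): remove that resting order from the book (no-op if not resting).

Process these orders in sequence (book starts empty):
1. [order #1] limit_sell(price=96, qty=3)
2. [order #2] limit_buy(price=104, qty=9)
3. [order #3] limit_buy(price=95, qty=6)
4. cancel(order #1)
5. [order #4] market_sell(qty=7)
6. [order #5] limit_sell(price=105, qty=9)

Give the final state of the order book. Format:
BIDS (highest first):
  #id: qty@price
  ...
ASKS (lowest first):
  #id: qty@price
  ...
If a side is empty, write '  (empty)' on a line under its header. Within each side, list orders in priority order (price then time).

Answer: BIDS (highest first):
  #3: 5@95
ASKS (lowest first):
  #5: 9@105

Derivation:
After op 1 [order #1] limit_sell(price=96, qty=3): fills=none; bids=[-] asks=[#1:3@96]
After op 2 [order #2] limit_buy(price=104, qty=9): fills=#2x#1:3@96; bids=[#2:6@104] asks=[-]
After op 3 [order #3] limit_buy(price=95, qty=6): fills=none; bids=[#2:6@104 #3:6@95] asks=[-]
After op 4 cancel(order #1): fills=none; bids=[#2:6@104 #3:6@95] asks=[-]
After op 5 [order #4] market_sell(qty=7): fills=#2x#4:6@104 #3x#4:1@95; bids=[#3:5@95] asks=[-]
After op 6 [order #5] limit_sell(price=105, qty=9): fills=none; bids=[#3:5@95] asks=[#5:9@105]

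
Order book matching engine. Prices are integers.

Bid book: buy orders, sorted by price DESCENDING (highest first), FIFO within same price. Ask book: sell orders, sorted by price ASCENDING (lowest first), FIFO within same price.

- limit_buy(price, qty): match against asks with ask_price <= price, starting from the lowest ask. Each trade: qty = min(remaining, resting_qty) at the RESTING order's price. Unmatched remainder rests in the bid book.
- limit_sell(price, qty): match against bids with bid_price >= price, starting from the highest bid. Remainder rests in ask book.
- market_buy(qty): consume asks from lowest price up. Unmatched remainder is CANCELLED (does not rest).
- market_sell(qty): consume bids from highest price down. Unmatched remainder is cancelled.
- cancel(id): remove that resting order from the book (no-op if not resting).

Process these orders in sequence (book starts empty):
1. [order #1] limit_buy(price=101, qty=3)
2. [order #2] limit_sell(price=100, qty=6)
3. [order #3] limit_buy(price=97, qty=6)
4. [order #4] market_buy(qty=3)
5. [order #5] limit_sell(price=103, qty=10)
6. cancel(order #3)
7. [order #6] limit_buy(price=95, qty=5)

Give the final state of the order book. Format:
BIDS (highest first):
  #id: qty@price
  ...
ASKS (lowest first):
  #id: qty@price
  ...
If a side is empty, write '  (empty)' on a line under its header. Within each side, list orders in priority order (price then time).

Answer: BIDS (highest first):
  #6: 5@95
ASKS (lowest first):
  #5: 10@103

Derivation:
After op 1 [order #1] limit_buy(price=101, qty=3): fills=none; bids=[#1:3@101] asks=[-]
After op 2 [order #2] limit_sell(price=100, qty=6): fills=#1x#2:3@101; bids=[-] asks=[#2:3@100]
After op 3 [order #3] limit_buy(price=97, qty=6): fills=none; bids=[#3:6@97] asks=[#2:3@100]
After op 4 [order #4] market_buy(qty=3): fills=#4x#2:3@100; bids=[#3:6@97] asks=[-]
After op 5 [order #5] limit_sell(price=103, qty=10): fills=none; bids=[#3:6@97] asks=[#5:10@103]
After op 6 cancel(order #3): fills=none; bids=[-] asks=[#5:10@103]
After op 7 [order #6] limit_buy(price=95, qty=5): fills=none; bids=[#6:5@95] asks=[#5:10@103]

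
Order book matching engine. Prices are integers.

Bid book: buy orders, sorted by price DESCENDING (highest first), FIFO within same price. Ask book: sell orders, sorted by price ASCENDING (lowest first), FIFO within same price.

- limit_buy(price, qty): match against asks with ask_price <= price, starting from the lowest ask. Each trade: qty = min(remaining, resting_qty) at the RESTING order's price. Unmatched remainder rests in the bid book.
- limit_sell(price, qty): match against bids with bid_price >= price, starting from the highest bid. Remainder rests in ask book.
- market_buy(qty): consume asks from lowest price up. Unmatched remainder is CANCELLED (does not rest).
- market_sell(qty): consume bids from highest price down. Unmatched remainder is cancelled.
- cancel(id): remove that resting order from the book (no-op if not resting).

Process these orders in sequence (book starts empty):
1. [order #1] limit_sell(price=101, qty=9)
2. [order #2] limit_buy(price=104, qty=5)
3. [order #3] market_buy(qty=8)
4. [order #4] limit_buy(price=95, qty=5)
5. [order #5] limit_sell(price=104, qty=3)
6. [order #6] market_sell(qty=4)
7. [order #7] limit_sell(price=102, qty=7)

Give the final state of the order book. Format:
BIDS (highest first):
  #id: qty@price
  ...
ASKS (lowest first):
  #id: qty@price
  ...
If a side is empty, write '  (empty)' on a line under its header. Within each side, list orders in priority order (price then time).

After op 1 [order #1] limit_sell(price=101, qty=9): fills=none; bids=[-] asks=[#1:9@101]
After op 2 [order #2] limit_buy(price=104, qty=5): fills=#2x#1:5@101; bids=[-] asks=[#1:4@101]
After op 3 [order #3] market_buy(qty=8): fills=#3x#1:4@101; bids=[-] asks=[-]
After op 4 [order #4] limit_buy(price=95, qty=5): fills=none; bids=[#4:5@95] asks=[-]
After op 5 [order #5] limit_sell(price=104, qty=3): fills=none; bids=[#4:5@95] asks=[#5:3@104]
After op 6 [order #6] market_sell(qty=4): fills=#4x#6:4@95; bids=[#4:1@95] asks=[#5:3@104]
After op 7 [order #7] limit_sell(price=102, qty=7): fills=none; bids=[#4:1@95] asks=[#7:7@102 #5:3@104]

Answer: BIDS (highest first):
  #4: 1@95
ASKS (lowest first):
  #7: 7@102
  #5: 3@104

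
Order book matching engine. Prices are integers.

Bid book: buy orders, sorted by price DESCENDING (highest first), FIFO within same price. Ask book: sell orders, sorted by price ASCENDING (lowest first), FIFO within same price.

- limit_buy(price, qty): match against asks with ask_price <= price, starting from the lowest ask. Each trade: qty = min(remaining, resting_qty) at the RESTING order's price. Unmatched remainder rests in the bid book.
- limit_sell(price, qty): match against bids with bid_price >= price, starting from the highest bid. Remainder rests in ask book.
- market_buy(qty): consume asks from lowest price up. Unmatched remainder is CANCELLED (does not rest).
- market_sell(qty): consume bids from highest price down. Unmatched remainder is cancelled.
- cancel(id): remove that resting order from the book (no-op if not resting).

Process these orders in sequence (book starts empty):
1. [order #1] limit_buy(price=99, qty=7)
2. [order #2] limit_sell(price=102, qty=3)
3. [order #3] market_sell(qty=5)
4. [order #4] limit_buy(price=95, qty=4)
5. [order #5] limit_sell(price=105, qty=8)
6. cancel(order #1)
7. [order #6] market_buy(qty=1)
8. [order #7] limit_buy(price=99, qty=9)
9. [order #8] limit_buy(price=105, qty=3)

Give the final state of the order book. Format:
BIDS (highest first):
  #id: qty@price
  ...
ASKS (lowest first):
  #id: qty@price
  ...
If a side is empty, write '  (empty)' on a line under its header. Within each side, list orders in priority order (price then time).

Answer: BIDS (highest first):
  #7: 9@99
  #4: 4@95
ASKS (lowest first):
  #5: 7@105

Derivation:
After op 1 [order #1] limit_buy(price=99, qty=7): fills=none; bids=[#1:7@99] asks=[-]
After op 2 [order #2] limit_sell(price=102, qty=3): fills=none; bids=[#1:7@99] asks=[#2:3@102]
After op 3 [order #3] market_sell(qty=5): fills=#1x#3:5@99; bids=[#1:2@99] asks=[#2:3@102]
After op 4 [order #4] limit_buy(price=95, qty=4): fills=none; bids=[#1:2@99 #4:4@95] asks=[#2:3@102]
After op 5 [order #5] limit_sell(price=105, qty=8): fills=none; bids=[#1:2@99 #4:4@95] asks=[#2:3@102 #5:8@105]
After op 6 cancel(order #1): fills=none; bids=[#4:4@95] asks=[#2:3@102 #5:8@105]
After op 7 [order #6] market_buy(qty=1): fills=#6x#2:1@102; bids=[#4:4@95] asks=[#2:2@102 #5:8@105]
After op 8 [order #7] limit_buy(price=99, qty=9): fills=none; bids=[#7:9@99 #4:4@95] asks=[#2:2@102 #5:8@105]
After op 9 [order #8] limit_buy(price=105, qty=3): fills=#8x#2:2@102 #8x#5:1@105; bids=[#7:9@99 #4:4@95] asks=[#5:7@105]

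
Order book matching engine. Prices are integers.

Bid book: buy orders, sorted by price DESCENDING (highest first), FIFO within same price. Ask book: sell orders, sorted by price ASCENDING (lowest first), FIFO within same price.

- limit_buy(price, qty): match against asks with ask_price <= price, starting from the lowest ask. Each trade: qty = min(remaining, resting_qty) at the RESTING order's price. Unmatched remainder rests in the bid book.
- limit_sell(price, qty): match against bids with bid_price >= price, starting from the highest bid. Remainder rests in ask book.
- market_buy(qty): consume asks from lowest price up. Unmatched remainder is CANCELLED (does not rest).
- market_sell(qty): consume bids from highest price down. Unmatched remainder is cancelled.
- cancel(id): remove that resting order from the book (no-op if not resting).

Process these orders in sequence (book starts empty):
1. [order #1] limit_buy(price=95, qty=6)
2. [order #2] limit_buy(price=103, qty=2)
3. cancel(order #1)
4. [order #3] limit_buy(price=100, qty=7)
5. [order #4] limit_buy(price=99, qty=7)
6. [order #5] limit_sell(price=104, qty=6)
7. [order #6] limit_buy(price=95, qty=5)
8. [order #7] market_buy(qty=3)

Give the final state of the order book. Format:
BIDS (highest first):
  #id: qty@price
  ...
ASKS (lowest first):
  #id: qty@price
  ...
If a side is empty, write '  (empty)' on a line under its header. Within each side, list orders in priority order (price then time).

Answer: BIDS (highest first):
  #2: 2@103
  #3: 7@100
  #4: 7@99
  #6: 5@95
ASKS (lowest first):
  #5: 3@104

Derivation:
After op 1 [order #1] limit_buy(price=95, qty=6): fills=none; bids=[#1:6@95] asks=[-]
After op 2 [order #2] limit_buy(price=103, qty=2): fills=none; bids=[#2:2@103 #1:6@95] asks=[-]
After op 3 cancel(order #1): fills=none; bids=[#2:2@103] asks=[-]
After op 4 [order #3] limit_buy(price=100, qty=7): fills=none; bids=[#2:2@103 #3:7@100] asks=[-]
After op 5 [order #4] limit_buy(price=99, qty=7): fills=none; bids=[#2:2@103 #3:7@100 #4:7@99] asks=[-]
After op 6 [order #5] limit_sell(price=104, qty=6): fills=none; bids=[#2:2@103 #3:7@100 #4:7@99] asks=[#5:6@104]
After op 7 [order #6] limit_buy(price=95, qty=5): fills=none; bids=[#2:2@103 #3:7@100 #4:7@99 #6:5@95] asks=[#5:6@104]
After op 8 [order #7] market_buy(qty=3): fills=#7x#5:3@104; bids=[#2:2@103 #3:7@100 #4:7@99 #6:5@95] asks=[#5:3@104]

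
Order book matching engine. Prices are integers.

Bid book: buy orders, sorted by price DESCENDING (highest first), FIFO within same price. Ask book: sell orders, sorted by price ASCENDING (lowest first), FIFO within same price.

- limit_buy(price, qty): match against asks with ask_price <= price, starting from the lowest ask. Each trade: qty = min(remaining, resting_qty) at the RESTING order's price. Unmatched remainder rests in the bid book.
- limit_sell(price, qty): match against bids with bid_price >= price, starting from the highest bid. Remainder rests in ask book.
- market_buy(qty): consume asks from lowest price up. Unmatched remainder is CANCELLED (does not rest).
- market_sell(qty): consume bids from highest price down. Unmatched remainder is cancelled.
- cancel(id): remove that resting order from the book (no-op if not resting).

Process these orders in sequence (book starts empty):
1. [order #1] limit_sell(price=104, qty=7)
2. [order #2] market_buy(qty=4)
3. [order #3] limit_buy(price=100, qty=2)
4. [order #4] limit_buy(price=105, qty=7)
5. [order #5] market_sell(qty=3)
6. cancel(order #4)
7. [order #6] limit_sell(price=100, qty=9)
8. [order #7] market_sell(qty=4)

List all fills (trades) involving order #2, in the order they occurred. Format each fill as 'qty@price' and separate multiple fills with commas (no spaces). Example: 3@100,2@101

Answer: 4@104

Derivation:
After op 1 [order #1] limit_sell(price=104, qty=7): fills=none; bids=[-] asks=[#1:7@104]
After op 2 [order #2] market_buy(qty=4): fills=#2x#1:4@104; bids=[-] asks=[#1:3@104]
After op 3 [order #3] limit_buy(price=100, qty=2): fills=none; bids=[#3:2@100] asks=[#1:3@104]
After op 4 [order #4] limit_buy(price=105, qty=7): fills=#4x#1:3@104; bids=[#4:4@105 #3:2@100] asks=[-]
After op 5 [order #5] market_sell(qty=3): fills=#4x#5:3@105; bids=[#4:1@105 #3:2@100] asks=[-]
After op 6 cancel(order #4): fills=none; bids=[#3:2@100] asks=[-]
After op 7 [order #6] limit_sell(price=100, qty=9): fills=#3x#6:2@100; bids=[-] asks=[#6:7@100]
After op 8 [order #7] market_sell(qty=4): fills=none; bids=[-] asks=[#6:7@100]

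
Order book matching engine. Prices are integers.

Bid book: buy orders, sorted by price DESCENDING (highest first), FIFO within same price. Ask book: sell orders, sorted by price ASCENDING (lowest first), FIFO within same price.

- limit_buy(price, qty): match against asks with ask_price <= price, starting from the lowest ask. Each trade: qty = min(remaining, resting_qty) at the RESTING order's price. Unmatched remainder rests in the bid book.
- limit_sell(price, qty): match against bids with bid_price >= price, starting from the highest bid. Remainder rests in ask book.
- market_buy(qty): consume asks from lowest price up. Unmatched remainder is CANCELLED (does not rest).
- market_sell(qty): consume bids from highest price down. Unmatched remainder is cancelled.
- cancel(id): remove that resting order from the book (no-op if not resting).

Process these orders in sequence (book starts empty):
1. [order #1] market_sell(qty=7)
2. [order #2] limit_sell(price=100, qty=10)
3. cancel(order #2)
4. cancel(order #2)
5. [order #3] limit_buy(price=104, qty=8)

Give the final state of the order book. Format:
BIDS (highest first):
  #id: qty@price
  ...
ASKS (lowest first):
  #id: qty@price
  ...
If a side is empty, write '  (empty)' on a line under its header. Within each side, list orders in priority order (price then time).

Answer: BIDS (highest first):
  #3: 8@104
ASKS (lowest first):
  (empty)

Derivation:
After op 1 [order #1] market_sell(qty=7): fills=none; bids=[-] asks=[-]
After op 2 [order #2] limit_sell(price=100, qty=10): fills=none; bids=[-] asks=[#2:10@100]
After op 3 cancel(order #2): fills=none; bids=[-] asks=[-]
After op 4 cancel(order #2): fills=none; bids=[-] asks=[-]
After op 5 [order #3] limit_buy(price=104, qty=8): fills=none; bids=[#3:8@104] asks=[-]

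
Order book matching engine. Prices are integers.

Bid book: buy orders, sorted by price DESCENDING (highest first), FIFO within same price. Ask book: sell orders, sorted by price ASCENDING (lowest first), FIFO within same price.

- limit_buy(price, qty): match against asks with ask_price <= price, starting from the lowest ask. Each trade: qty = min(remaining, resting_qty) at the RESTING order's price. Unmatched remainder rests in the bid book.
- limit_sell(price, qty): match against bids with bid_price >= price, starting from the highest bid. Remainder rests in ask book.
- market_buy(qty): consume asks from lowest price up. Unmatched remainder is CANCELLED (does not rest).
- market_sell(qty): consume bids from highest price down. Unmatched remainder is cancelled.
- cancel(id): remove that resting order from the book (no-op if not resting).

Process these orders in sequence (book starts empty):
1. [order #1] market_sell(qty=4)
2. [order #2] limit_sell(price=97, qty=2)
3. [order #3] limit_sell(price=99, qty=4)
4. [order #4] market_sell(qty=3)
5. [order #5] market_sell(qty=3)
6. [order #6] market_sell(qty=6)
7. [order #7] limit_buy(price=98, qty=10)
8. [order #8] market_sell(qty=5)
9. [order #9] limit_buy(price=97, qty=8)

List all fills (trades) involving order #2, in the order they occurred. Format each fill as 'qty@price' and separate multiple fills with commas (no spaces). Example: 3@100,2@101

Answer: 2@97

Derivation:
After op 1 [order #1] market_sell(qty=4): fills=none; bids=[-] asks=[-]
After op 2 [order #2] limit_sell(price=97, qty=2): fills=none; bids=[-] asks=[#2:2@97]
After op 3 [order #3] limit_sell(price=99, qty=4): fills=none; bids=[-] asks=[#2:2@97 #3:4@99]
After op 4 [order #4] market_sell(qty=3): fills=none; bids=[-] asks=[#2:2@97 #3:4@99]
After op 5 [order #5] market_sell(qty=3): fills=none; bids=[-] asks=[#2:2@97 #3:4@99]
After op 6 [order #6] market_sell(qty=6): fills=none; bids=[-] asks=[#2:2@97 #3:4@99]
After op 7 [order #7] limit_buy(price=98, qty=10): fills=#7x#2:2@97; bids=[#7:8@98] asks=[#3:4@99]
After op 8 [order #8] market_sell(qty=5): fills=#7x#8:5@98; bids=[#7:3@98] asks=[#3:4@99]
After op 9 [order #9] limit_buy(price=97, qty=8): fills=none; bids=[#7:3@98 #9:8@97] asks=[#3:4@99]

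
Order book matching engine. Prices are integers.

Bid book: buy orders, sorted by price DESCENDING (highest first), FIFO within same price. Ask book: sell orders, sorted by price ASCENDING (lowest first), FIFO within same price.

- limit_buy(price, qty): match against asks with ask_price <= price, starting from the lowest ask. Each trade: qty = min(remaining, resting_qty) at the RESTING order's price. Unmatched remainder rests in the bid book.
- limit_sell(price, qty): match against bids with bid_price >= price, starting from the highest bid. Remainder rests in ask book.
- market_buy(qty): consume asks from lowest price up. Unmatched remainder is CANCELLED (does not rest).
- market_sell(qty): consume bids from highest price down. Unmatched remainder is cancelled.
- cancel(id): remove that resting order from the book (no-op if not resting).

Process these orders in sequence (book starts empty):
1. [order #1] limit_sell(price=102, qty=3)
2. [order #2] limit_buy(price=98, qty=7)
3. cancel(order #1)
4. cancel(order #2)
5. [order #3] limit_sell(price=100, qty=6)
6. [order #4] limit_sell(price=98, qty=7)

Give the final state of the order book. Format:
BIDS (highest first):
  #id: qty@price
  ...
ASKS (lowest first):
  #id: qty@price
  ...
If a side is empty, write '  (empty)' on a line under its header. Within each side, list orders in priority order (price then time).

After op 1 [order #1] limit_sell(price=102, qty=3): fills=none; bids=[-] asks=[#1:3@102]
After op 2 [order #2] limit_buy(price=98, qty=7): fills=none; bids=[#2:7@98] asks=[#1:3@102]
After op 3 cancel(order #1): fills=none; bids=[#2:7@98] asks=[-]
After op 4 cancel(order #2): fills=none; bids=[-] asks=[-]
After op 5 [order #3] limit_sell(price=100, qty=6): fills=none; bids=[-] asks=[#3:6@100]
After op 6 [order #4] limit_sell(price=98, qty=7): fills=none; bids=[-] asks=[#4:7@98 #3:6@100]

Answer: BIDS (highest first):
  (empty)
ASKS (lowest first):
  #4: 7@98
  #3: 6@100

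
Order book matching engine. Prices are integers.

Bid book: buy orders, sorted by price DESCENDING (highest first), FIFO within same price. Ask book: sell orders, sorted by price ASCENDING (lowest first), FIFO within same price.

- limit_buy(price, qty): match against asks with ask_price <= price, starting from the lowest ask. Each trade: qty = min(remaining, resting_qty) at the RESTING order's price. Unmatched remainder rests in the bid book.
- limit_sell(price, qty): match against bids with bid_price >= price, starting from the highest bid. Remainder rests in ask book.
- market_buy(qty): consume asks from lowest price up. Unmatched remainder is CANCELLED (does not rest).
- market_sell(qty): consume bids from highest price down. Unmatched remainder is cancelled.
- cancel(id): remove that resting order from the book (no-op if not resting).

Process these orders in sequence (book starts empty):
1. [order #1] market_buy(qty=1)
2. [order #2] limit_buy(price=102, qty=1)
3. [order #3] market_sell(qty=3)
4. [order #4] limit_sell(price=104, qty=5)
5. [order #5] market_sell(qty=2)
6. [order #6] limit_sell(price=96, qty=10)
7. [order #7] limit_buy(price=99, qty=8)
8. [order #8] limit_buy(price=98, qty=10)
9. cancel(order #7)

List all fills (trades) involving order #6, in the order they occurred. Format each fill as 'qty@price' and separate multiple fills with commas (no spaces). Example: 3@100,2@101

Answer: 8@96,2@96

Derivation:
After op 1 [order #1] market_buy(qty=1): fills=none; bids=[-] asks=[-]
After op 2 [order #2] limit_buy(price=102, qty=1): fills=none; bids=[#2:1@102] asks=[-]
After op 3 [order #3] market_sell(qty=3): fills=#2x#3:1@102; bids=[-] asks=[-]
After op 4 [order #4] limit_sell(price=104, qty=5): fills=none; bids=[-] asks=[#4:5@104]
After op 5 [order #5] market_sell(qty=2): fills=none; bids=[-] asks=[#4:5@104]
After op 6 [order #6] limit_sell(price=96, qty=10): fills=none; bids=[-] asks=[#6:10@96 #4:5@104]
After op 7 [order #7] limit_buy(price=99, qty=8): fills=#7x#6:8@96; bids=[-] asks=[#6:2@96 #4:5@104]
After op 8 [order #8] limit_buy(price=98, qty=10): fills=#8x#6:2@96; bids=[#8:8@98] asks=[#4:5@104]
After op 9 cancel(order #7): fills=none; bids=[#8:8@98] asks=[#4:5@104]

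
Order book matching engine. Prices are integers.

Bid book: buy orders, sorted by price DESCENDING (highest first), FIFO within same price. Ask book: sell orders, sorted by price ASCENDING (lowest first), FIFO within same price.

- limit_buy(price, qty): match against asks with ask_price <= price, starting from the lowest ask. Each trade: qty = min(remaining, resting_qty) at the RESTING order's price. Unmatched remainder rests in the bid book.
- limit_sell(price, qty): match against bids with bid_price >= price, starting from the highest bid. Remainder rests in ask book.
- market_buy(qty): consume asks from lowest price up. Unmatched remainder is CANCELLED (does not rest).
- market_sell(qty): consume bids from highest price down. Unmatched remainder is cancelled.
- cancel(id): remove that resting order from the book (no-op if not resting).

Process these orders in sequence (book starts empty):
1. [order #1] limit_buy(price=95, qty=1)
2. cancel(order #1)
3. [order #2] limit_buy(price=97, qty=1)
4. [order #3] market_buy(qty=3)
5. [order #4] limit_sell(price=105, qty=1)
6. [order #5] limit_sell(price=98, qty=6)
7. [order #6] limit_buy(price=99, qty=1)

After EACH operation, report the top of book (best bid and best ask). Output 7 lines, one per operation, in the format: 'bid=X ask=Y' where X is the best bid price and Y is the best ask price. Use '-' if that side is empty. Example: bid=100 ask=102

Answer: bid=95 ask=-
bid=- ask=-
bid=97 ask=-
bid=97 ask=-
bid=97 ask=105
bid=97 ask=98
bid=97 ask=98

Derivation:
After op 1 [order #1] limit_buy(price=95, qty=1): fills=none; bids=[#1:1@95] asks=[-]
After op 2 cancel(order #1): fills=none; bids=[-] asks=[-]
After op 3 [order #2] limit_buy(price=97, qty=1): fills=none; bids=[#2:1@97] asks=[-]
After op 4 [order #3] market_buy(qty=3): fills=none; bids=[#2:1@97] asks=[-]
After op 5 [order #4] limit_sell(price=105, qty=1): fills=none; bids=[#2:1@97] asks=[#4:1@105]
After op 6 [order #5] limit_sell(price=98, qty=6): fills=none; bids=[#2:1@97] asks=[#5:6@98 #4:1@105]
After op 7 [order #6] limit_buy(price=99, qty=1): fills=#6x#5:1@98; bids=[#2:1@97] asks=[#5:5@98 #4:1@105]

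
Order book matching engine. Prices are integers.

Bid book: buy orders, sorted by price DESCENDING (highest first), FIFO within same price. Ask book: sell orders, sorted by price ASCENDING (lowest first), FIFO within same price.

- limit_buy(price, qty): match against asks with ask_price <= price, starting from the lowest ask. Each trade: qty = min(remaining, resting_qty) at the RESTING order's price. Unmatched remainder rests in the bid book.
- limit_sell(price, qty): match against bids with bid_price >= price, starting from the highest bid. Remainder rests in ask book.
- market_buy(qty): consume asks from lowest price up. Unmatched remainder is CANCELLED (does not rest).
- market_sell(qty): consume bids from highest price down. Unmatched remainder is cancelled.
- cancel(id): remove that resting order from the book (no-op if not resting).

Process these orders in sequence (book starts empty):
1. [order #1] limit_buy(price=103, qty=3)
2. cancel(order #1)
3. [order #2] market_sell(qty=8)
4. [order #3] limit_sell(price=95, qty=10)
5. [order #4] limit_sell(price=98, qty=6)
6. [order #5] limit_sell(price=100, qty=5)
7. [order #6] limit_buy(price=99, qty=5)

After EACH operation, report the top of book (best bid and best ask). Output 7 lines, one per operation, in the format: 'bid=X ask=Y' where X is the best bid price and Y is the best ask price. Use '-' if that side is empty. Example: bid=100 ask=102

After op 1 [order #1] limit_buy(price=103, qty=3): fills=none; bids=[#1:3@103] asks=[-]
After op 2 cancel(order #1): fills=none; bids=[-] asks=[-]
After op 3 [order #2] market_sell(qty=8): fills=none; bids=[-] asks=[-]
After op 4 [order #3] limit_sell(price=95, qty=10): fills=none; bids=[-] asks=[#3:10@95]
After op 5 [order #4] limit_sell(price=98, qty=6): fills=none; bids=[-] asks=[#3:10@95 #4:6@98]
After op 6 [order #5] limit_sell(price=100, qty=5): fills=none; bids=[-] asks=[#3:10@95 #4:6@98 #5:5@100]
After op 7 [order #6] limit_buy(price=99, qty=5): fills=#6x#3:5@95; bids=[-] asks=[#3:5@95 #4:6@98 #5:5@100]

Answer: bid=103 ask=-
bid=- ask=-
bid=- ask=-
bid=- ask=95
bid=- ask=95
bid=- ask=95
bid=- ask=95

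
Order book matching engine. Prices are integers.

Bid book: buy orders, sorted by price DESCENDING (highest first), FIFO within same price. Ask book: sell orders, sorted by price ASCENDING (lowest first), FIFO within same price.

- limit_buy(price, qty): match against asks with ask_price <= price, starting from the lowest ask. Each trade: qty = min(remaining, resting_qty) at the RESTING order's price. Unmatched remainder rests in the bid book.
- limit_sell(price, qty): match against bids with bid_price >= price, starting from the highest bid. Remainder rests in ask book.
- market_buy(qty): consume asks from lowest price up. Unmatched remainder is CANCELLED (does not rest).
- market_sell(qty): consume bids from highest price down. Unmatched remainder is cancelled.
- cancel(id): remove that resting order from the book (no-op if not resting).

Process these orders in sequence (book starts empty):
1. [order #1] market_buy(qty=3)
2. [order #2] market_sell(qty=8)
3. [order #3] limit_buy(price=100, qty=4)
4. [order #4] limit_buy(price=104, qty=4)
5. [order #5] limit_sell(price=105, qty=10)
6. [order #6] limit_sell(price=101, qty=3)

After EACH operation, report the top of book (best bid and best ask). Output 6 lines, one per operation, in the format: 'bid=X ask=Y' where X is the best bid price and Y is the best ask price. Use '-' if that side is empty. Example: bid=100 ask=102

Answer: bid=- ask=-
bid=- ask=-
bid=100 ask=-
bid=104 ask=-
bid=104 ask=105
bid=104 ask=105

Derivation:
After op 1 [order #1] market_buy(qty=3): fills=none; bids=[-] asks=[-]
After op 2 [order #2] market_sell(qty=8): fills=none; bids=[-] asks=[-]
After op 3 [order #3] limit_buy(price=100, qty=4): fills=none; bids=[#3:4@100] asks=[-]
After op 4 [order #4] limit_buy(price=104, qty=4): fills=none; bids=[#4:4@104 #3:4@100] asks=[-]
After op 5 [order #5] limit_sell(price=105, qty=10): fills=none; bids=[#4:4@104 #3:4@100] asks=[#5:10@105]
After op 6 [order #6] limit_sell(price=101, qty=3): fills=#4x#6:3@104; bids=[#4:1@104 #3:4@100] asks=[#5:10@105]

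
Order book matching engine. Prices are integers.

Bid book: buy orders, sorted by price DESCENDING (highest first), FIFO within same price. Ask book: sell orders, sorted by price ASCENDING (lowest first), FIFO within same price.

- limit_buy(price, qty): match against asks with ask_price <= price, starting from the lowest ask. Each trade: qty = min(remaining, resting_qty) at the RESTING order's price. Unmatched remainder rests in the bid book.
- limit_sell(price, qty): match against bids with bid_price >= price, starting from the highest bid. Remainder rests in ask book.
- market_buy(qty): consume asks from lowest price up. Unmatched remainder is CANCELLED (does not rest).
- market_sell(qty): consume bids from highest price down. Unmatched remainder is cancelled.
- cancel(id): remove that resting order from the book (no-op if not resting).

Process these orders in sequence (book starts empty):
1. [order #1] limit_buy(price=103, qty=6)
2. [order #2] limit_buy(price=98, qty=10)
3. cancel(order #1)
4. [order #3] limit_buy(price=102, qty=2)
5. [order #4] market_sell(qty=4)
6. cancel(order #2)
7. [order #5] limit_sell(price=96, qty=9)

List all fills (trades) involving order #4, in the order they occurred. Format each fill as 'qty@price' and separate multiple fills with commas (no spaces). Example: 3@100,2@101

Answer: 2@102,2@98

Derivation:
After op 1 [order #1] limit_buy(price=103, qty=6): fills=none; bids=[#1:6@103] asks=[-]
After op 2 [order #2] limit_buy(price=98, qty=10): fills=none; bids=[#1:6@103 #2:10@98] asks=[-]
After op 3 cancel(order #1): fills=none; bids=[#2:10@98] asks=[-]
After op 4 [order #3] limit_buy(price=102, qty=2): fills=none; bids=[#3:2@102 #2:10@98] asks=[-]
After op 5 [order #4] market_sell(qty=4): fills=#3x#4:2@102 #2x#4:2@98; bids=[#2:8@98] asks=[-]
After op 6 cancel(order #2): fills=none; bids=[-] asks=[-]
After op 7 [order #5] limit_sell(price=96, qty=9): fills=none; bids=[-] asks=[#5:9@96]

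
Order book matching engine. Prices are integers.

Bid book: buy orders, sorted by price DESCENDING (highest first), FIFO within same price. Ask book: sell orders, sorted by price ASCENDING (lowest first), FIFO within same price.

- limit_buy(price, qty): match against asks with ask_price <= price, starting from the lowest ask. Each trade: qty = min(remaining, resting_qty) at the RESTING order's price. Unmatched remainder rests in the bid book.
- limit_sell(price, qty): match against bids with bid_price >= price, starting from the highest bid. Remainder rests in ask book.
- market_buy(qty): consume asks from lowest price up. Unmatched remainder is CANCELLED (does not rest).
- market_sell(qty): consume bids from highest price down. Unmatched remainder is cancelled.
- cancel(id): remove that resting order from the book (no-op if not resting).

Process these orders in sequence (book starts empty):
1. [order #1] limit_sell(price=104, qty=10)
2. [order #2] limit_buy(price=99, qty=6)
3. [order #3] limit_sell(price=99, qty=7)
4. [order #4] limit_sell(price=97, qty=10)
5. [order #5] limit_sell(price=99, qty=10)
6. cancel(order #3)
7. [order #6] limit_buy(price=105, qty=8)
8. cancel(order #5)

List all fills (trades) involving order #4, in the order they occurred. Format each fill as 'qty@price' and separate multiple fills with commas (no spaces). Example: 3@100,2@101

Answer: 8@97

Derivation:
After op 1 [order #1] limit_sell(price=104, qty=10): fills=none; bids=[-] asks=[#1:10@104]
After op 2 [order #2] limit_buy(price=99, qty=6): fills=none; bids=[#2:6@99] asks=[#1:10@104]
After op 3 [order #3] limit_sell(price=99, qty=7): fills=#2x#3:6@99; bids=[-] asks=[#3:1@99 #1:10@104]
After op 4 [order #4] limit_sell(price=97, qty=10): fills=none; bids=[-] asks=[#4:10@97 #3:1@99 #1:10@104]
After op 5 [order #5] limit_sell(price=99, qty=10): fills=none; bids=[-] asks=[#4:10@97 #3:1@99 #5:10@99 #1:10@104]
After op 6 cancel(order #3): fills=none; bids=[-] asks=[#4:10@97 #5:10@99 #1:10@104]
After op 7 [order #6] limit_buy(price=105, qty=8): fills=#6x#4:8@97; bids=[-] asks=[#4:2@97 #5:10@99 #1:10@104]
After op 8 cancel(order #5): fills=none; bids=[-] asks=[#4:2@97 #1:10@104]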